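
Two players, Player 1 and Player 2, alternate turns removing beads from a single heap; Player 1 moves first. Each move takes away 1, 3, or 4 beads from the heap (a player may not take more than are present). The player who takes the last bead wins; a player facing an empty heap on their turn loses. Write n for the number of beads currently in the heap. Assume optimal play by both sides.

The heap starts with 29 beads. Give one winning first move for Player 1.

Remove 1, leaving 28.

Classify positions by backward induction: terminal positions (no move available) are L. From any other position, the mover wins iff some move reaches an L.
n=0: no move → L
n=1: W (go to 0, an L position)
n=2: L (sole option 1(W) is W)
n=3: W (go to 2, an L position)
n=4: W (go to 0, an L position)
n=5: W (go to 2, an L position)
n=6: W (go to 2, an L position)
n=7: L (options 6(W), 4(W), 3(W) are all W)
n=8: W (go to 7, an L position)
n=9: L (options 8(W), 6(W), 5(W) are all W)
n=10: W (go to 9, an L position)
n=11: W (go to 7, an L position)
n=12: W (go to 9, an L position)
n=13: W (go to 9, an L position)
n=14: L (options 13(W), 11(W), 10(W) are all W)
n=15: W (go to 14, an L position)
n=16: L (options 15(W), 13(W), 12(W) are all W)
n=17: W (go to 16, an L position)
n=18: W (go to 14, an L position)
n=19: W (go to 16, an L position)
n=20: W (go to 16, an L position)
n=21: L (options 20(W), 18(W), 17(W) are all W)
n=22: W (go to 21, an L position)
n=23: L (options 22(W), 20(W), 19(W) are all W)
n=24: W (go to 23, an L position)
n=25: W (go to 21, an L position)
n=26: W (go to 23, an L position)
n=27: W (go to 23, an L position)
n=28: L (options 27(W), 25(W), 24(W) are all W)
n=29: W (go to 28, an L position)
From 29, the L positions reachable in one move are: 28.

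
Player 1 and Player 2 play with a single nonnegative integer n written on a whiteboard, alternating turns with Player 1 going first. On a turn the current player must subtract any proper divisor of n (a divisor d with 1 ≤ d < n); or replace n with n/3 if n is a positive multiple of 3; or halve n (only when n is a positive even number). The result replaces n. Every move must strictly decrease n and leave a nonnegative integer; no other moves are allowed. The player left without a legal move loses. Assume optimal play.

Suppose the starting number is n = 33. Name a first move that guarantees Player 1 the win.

Move to 11.

Use the standard recursion: the mover loses at a terminal position; elsewhere, the mover wins exactly when some move hands the opponent an L position.
n=0: no move → L
n=1: no move → L
n=2: can move to 1, which is L ⇒ W
n=3: can move to 1, which is L ⇒ W
n=4: moves to 2(W), 3(W); every one is W ⇒ L
n=5: can move to 4, which is L ⇒ W
n=6: can move to 4, which is L ⇒ W
n=7: the only move is to 6(W), a W ⇒ L
n=8: can move to 4, which is L ⇒ W
n=9: moves to 3(W), 6(W), 8(W); every one is W ⇒ L
n=10: can move to 9, which is L ⇒ W
n=11: the only move is to 10(W), a W ⇒ L
n=12: can move to 4, which is L ⇒ W
n=13: the only move is to 12(W), a W ⇒ L
n=14: can move to 7, which is L ⇒ W
n=15: moves to 5(W), 10(W), 12(W), 14(W); every one is W ⇒ L
n=16: can move to 15, which is L ⇒ W
n=17: the only move is to 16(W), a W ⇒ L
n=18: can move to 9, which is L ⇒ W
n=19: the only move is to 18(W), a W ⇒ L
n=20: can move to 15, which is L ⇒ W
n=21: can move to 7, which is L ⇒ W
n=22: can move to 11, which is L ⇒ W
n=23: the only move is to 22(W), a W ⇒ L
n=24: can move to 23, which is L ⇒ W
n=25: moves to 20(W), 24(W); every one is W ⇒ L
n=26: can move to 13, which is L ⇒ W
n=27: can move to 9, which is L ⇒ W
n=28: moves to 14(W), 21(W), 24(W), 26(W), 27(W); every one is W ⇒ L
n=29: can move to 28, which is L ⇒ W
n=30: can move to 15, which is L ⇒ W
n=31: the only move is to 30(W), a W ⇒ L
n=32: can move to 28, which is L ⇒ W
n=33: can move to 11, which is L ⇒ W
From 33, the L positions reachable in one move are: 11.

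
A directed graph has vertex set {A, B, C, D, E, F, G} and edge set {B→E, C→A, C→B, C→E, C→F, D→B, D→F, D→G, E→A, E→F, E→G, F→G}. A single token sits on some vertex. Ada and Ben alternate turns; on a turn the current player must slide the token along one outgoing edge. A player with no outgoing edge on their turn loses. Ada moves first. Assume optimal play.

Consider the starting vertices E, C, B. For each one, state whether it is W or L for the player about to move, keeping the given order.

E: W, C: W, B: L

Positions with no move are L. A position that does have a move is losing for the player to move precisely when every available move leads to a winning position for the opponent. Fill in the labels:
Every edge goes from a vertex to one that appears earlier in the order A, G, F, E, B, D, C, so processing vertices in that order labels each vertex after all of its successors.
A: no outgoing edge → L
G: no outgoing edge → L
F: →G(L), so W
E: →G(L), so W
B: →E(W) only, which is W, so L
D: →B(L), so W
C: →B(L), so W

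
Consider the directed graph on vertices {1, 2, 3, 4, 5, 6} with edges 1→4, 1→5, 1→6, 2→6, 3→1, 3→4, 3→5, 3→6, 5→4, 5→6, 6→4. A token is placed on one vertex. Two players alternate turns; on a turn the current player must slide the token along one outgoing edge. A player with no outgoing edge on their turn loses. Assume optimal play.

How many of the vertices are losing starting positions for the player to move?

2

Compute win/loss labels from the base case upward. A position with no move is L. Any other position is W if it can reach an L in one move, else L.
Every edge goes from a vertex to one that appears earlier in the order 4, 6, 5, 2, 1, 3, so processing vertices in that order labels each vertex after all of its successors.
4: no outgoing edge → L
6: W (go to 4, an L position)
5: W (go to 4, an L position)
2: L (sole option 6(W) is W)
1: W (go to 4, an L position)
3: W (go to 4, an L position)
The L vertices are 2, 4; that is 2 in all.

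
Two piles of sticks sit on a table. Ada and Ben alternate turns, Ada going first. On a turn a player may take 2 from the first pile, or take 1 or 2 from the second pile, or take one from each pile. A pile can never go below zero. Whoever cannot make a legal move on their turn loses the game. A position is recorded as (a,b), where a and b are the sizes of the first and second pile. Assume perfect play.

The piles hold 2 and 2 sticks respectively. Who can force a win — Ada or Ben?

Use the standard recursion: the mover loses at a terminal position; elsewhere, the mover wins exactly when some move hands the opponent an L position.
No move ever increases a pile, so every position that can arise here has a ≤ 2 and b ≤ 2; it is enough to label the cells with 0 ≤ a ≤ 2 and 0 ≤ b ≤ 2.
Every move lowers a or b (never raises either), so fill the grid row by row in increasing a, and left to right within a row: each cell's successors are then already labelled.
      b=0  b=1  b=2
a=0:    L    W    W
a=1:    L    W    W
a=2:    W    W    L
Cells with no legal move (terminal, hence L): (0,0), (1,0).
The remaining L cells, each justified by listing all of its moves:
(2,2): L (options (0,2)(W), (2,1)(W), (2,0)(W), (1,1)(W) are all W)
Every other cell has at least one move into one of the L cells above, so it is W.
The starting position (2,2) is L: whatever Ada does, the opponent receives a W position.

Ben wins.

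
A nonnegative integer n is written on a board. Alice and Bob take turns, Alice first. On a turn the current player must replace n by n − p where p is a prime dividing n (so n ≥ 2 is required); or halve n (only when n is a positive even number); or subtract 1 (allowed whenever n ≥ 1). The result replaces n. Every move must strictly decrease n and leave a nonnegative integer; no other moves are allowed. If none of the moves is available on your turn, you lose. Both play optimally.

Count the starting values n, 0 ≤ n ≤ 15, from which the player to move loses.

Positions with no move are L. A position that does have a move is losing for the player to move precisely when every available move leads to a winning position for the opponent. Fill in the labels:
n=0: no move → L
n=1: reaches L-position 0 → W
n=2: reaches L-position 0 → W
n=3: reaches L-position 0 → W
n=4: only reaches 2(W), 3(W), all W → L
n=5: reaches L-position 0 → W
n=6: reaches L-position 4 → W
n=7: reaches L-position 0 → W
n=8: reaches L-position 4 → W
n=9: only reaches 6(W), 8(W), all W → L
n=10: reaches L-position 9 → W
n=11: reaches L-position 0 → W
n=12: reaches L-position 9 → W
n=13: reaches L-position 0 → W
n=14: only reaches 7(W), 12(W), 13(W), all W → L
n=15: reaches L-position 14 → W
L entries with 0 ≤ n ≤ 15: n = 0, 4, 9, 14; that makes 4.

4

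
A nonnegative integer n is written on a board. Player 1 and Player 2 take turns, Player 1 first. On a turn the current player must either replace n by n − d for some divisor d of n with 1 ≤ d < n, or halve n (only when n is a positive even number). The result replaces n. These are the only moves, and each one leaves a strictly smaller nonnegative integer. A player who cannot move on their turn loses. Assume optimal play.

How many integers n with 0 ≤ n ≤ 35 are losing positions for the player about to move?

19

Compute win/loss labels from the base case upward. A position with no move is L. Any other position is W if it can reach an L in one move, else L.
n=0: no move → L
n=1: no move → L
n=2: reaches L-position 1 → W
n=3: only reaches 2(W), which is W → L
n=4: reaches L-position 3 → W
n=5: only reaches 4(W), which is W → L
n=6: reaches L-position 3 → W
n=7: only reaches 6(W), which is W → L
n=8: reaches L-position 7 → W
n=9: only reaches 6(W), 8(W), all W → L
n=10: reaches L-position 5 → W
n=11: only reaches 10(W), which is W → L
n=12: reaches L-position 9 → W
n=13: only reaches 12(W), which is W → L
n=14: reaches L-position 7 → W
n=15: only reaches 10(W), 12(W), 14(W), all W → L
n=16: reaches L-position 15 → W
n=17: only reaches 16(W), which is W → L
n=18: reaches L-position 9 → W
n=19: only reaches 18(W), which is W → L
n=20: reaches L-position 15 → W
n=21: only reaches 14(W), 18(W), 20(W), all W → L
n=22: reaches L-position 11 → W
n=23: only reaches 22(W), which is W → L
n=24: reaches L-position 21 → W
n=25: only reaches 20(W), 24(W), all W → L
n=26: reaches L-position 13 → W
n=27: only reaches 18(W), 24(W), 26(W), all W → L
n=28: reaches L-position 21 → W
n=29: only reaches 28(W), which is W → L
n=30: reaches L-position 15 → W
n=31: only reaches 30(W), which is W → L
n=32: reaches L-position 31 → W
n=33: only reaches 22(W), 30(W), 32(W), all W → L
n=34: reaches L-position 17 → W
n=35: only reaches 28(W), 30(W), 34(W), all W → L
L entries with 0 ≤ n ≤ 35: n = 0, 1, 3, 5, 7, 9, 11, 13, 15, 17, 19, 21, 23, 25, 27, 29, 31, 33, 35; that makes 19.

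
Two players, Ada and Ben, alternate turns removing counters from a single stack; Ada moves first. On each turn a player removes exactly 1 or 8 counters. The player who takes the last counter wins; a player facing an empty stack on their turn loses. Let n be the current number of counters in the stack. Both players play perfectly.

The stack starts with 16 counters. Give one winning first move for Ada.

Remove 1, leaving 15.

Use the standard recursion: the mover loses at a terminal position; elsewhere, the mover wins exactly when some move hands the opponent an L position.
n=0: no move → L
n=1: can move to 0, which is L ⇒ W
n=2: the only move is to 1(W), a W ⇒ L
n=3: can move to 2, which is L ⇒ W
n=4: the only move is to 3(W), a W ⇒ L
n=5: can move to 4, which is L ⇒ W
n=6: the only move is to 5(W), a W ⇒ L
n=7: can move to 6, which is L ⇒ W
n=8: can move to 0, which is L ⇒ W
n=9: moves to 8(W), 1(W); every one is W ⇒ L
n=10: can move to 9, which is L ⇒ W
n=11: moves to 10(W), 3(W); every one is W ⇒ L
n=12: can move to 11, which is L ⇒ W
n=13: moves to 12(W), 5(W); every one is W ⇒ L
n=14: can move to 13, which is L ⇒ W
n=15: moves to 14(W), 7(W); every one is W ⇒ L
n=16: can move to 15, which is L ⇒ W
From 16, the L positions reachable in one move are: 15.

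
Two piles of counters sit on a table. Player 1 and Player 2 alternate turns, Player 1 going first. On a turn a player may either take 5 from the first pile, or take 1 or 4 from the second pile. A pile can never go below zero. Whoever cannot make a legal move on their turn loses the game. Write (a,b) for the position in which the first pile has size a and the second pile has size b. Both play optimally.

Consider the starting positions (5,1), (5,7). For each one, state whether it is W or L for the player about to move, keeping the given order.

Classify positions by backward induction: terminal positions (no move available) are L. From any other position, the mover wins iff some move reaches an L.
No move ever increases a pile, so every position that can arise here has a ≤ 5 and b ≤ 7; it is enough to label the cells with 0 ≤ a ≤ 5 and 0 ≤ b ≤ 7.
Every move lowers a or b (never raises either), so fill the grid row by row in increasing a, and left to right within a row: each cell's successors are then already labelled.
      b=0  b=1  b=2  b=3  b=4  b=5  b=6  b=7
a=0:    L    W    L    W    W    L    W    L
a=1:    L    W    L    W    W    L    W    L
a=2:    L    W    L    W    W    L    W    L
a=3:    L    W    L    W    W    L    W    L
a=4:    L    W    L    W    W    L    W    L
a=5:    W    L    W    L    W    W    L    W
Cells with no legal move (terminal, hence L): (0,0), (1,0), (2,0), (3,0), (4,0).
The remaining L cells, each justified by listing all of its moves:
(0,2): L (sole option (0,1)(W) is W)
(0,5): L (options (0,4)(W), (0,1)(W) are all W)
(0,7): L (options (0,6)(W), (0,3)(W) are all W)
(1,2): L (sole option (1,1)(W) is W)
(1,5): L (options (1,4)(W), (1,1)(W) are all W)
(1,7): L (options (1,6)(W), (1,3)(W) are all W)
(2,2): L (sole option (2,1)(W) is W)
(2,5): L (options (2,4)(W), (2,1)(W) are all W)
(2,7): L (options (2,6)(W), (2,3)(W) are all W)
(3,2): L (sole option (3,1)(W) is W)
(3,5): L (options (3,4)(W), (3,1)(W) are all W)
(3,7): L (options (3,6)(W), (3,3)(W) are all W)
(4,2): L (sole option (4,1)(W) is W)
(4,5): L (options (4,4)(W), (4,1)(W) are all W)
(4,7): L (options (4,6)(W), (4,3)(W) are all W)
(5,1): L (options (0,1)(W), (5,0)(W) are all W)
(5,3): L (options (0,3)(W), (5,2)(W) are all W)
(5,6): L (options (0,6)(W), (5,5)(W), (5,2)(W) are all W)
Every other cell has at least one move into one of the L cells above, so it is W.
(5,1): one of the L cells justified above, so L
(5,7): the move to (0,7) reaches an L cell, so W

(5,1): L, (5,7): W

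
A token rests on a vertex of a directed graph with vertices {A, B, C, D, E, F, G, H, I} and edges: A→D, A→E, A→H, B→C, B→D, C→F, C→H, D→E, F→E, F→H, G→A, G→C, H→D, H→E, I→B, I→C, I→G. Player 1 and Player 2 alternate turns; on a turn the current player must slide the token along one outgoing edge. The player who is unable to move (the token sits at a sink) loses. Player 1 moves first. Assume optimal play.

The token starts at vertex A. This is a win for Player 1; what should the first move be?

Move to E.

Positions with no move are L. A position that does have a move is losing for the player to move precisely when every available move leads to a winning position for the opponent. Fill in the labels:
Every edge goes from a vertex to one that appears earlier in the order E, D, H, A, F, C, G, B, I, so processing vertices in that order labels each vertex after all of its successors.
E: no outgoing edge → L
D: can move to E, which is L ⇒ W
H: can move to E, which is L ⇒ W
A: can move to E, which is L ⇒ W
F: can move to E, which is L ⇒ W
C: moves to F(W), H(W); every one is W ⇒ L
G: can move to C, which is L ⇒ W
B: can move to C, which is L ⇒ W
I: can move to C, which is L ⇒ W
From A, the L positions reachable in one move are: E.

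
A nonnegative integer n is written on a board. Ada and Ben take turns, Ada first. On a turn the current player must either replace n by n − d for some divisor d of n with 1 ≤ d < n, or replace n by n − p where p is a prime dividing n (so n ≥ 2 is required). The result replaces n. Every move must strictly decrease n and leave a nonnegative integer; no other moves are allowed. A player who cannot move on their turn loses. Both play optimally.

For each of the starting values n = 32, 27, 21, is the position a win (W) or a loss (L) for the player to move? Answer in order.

Build the W/L table. Terminal = L. A non-terminal position is W if it has a move to some L; otherwise it is L.
n=0: no move → L
n=1: no move → L
n=2: reaches L-position 0 → W
n=3: reaches L-position 0 → W
n=4: only reaches 2(W), 3(W), all W → L
n=5: reaches L-position 0 → W
n=6: reaches L-position 4 → W
n=7: reaches L-position 0 → W
n=8: reaches L-position 4 → W
n=9: only reaches 6(W), 8(W), all W → L
n=10: reaches L-position 9 → W
n=11: reaches L-position 0 → W
n=12: reaches L-position 9 → W
n=13: reaches L-position 0 → W
n=14: only reaches 7(W), 12(W), 13(W), all W → L
n=15: reaches L-position 14 → W
n=16: reaches L-position 14 → W
n=17: reaches L-position 0 → W
n=18: reaches L-position 9 → W
n=19: reaches L-position 0 → W
n=20: only reaches 10(W), 15(W), 16(W), 18(W), 19(W), all W → L
n=21: reaches L-position 14 → W
n=22: reaches L-position 20 → W
n=23: reaches L-position 0 → W
n=24: reaches L-position 20 → W
n=25: reaches L-position 20 → W
n=26: only reaches 13(W), 24(W), 25(W), all W → L
n=27: reaches L-position 26 → W
n=28: reaches L-position 14 → W
n=29: reaches L-position 0 → W
n=30: reaches L-position 20 → W
n=31: reaches L-position 0 → W
n=32: only reaches 16(W), 24(W), 28(W), 30(W), 31(W), all W → L

32: L, 27: W, 21: W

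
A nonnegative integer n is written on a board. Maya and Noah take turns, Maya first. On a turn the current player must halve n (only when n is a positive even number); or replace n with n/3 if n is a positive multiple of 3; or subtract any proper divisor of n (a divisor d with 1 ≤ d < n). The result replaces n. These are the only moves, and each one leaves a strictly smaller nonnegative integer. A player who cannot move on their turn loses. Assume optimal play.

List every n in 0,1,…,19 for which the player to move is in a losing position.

Classify positions by backward induction: terminal positions (no move available) are L. From any other position, the mover wins iff some move reaches an L.
n=0: no move → L
n=1: no move → L
n=2: reaches L-position 1 → W
n=3: reaches L-position 1 → W
n=4: only reaches 2(W), 3(W), all W → L
n=5: reaches L-position 4 → W
n=6: reaches L-position 4 → W
n=7: only reaches 6(W), which is W → L
n=8: reaches L-position 4 → W
n=9: only reaches 3(W), 6(W), 8(W), all W → L
n=10: reaches L-position 9 → W
n=11: only reaches 10(W), which is W → L
n=12: reaches L-position 4 → W
n=13: only reaches 12(W), which is W → L
n=14: reaches L-position 7 → W
n=15: only reaches 5(W), 10(W), 12(W), 14(W), all W → L
n=16: reaches L-position 15 → W
n=17: only reaches 16(W), which is W → L
n=18: reaches L-position 9 → W
n=19: only reaches 18(W), which is W → L
Reading off the rows marked L gives the requested list; there are 10 such values of n.

0, 1, 4, 7, 9, 11, 13, 15, 17, 19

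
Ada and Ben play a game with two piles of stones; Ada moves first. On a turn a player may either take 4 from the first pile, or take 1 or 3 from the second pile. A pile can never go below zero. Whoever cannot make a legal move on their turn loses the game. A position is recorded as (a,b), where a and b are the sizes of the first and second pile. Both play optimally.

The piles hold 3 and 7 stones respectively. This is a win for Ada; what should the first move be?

Label each position W (a win for the player to move) or L (a loss). A position with no legal move is L; any other position is W exactly when some move reaches an L, and L when every move reaches a W.
No move ever increases a pile, so every position that can arise here has a ≤ 3 and b ≤ 7; it is enough to label the cells with 0 ≤ a ≤ 3 and 0 ≤ b ≤ 7.
Every move lowers a or b (never raises either), so fill the grid row by row in increasing a, and left to right within a row: each cell's successors are then already labelled.
      b=0  b=1  b=2  b=3  b=4  b=5  b=6  b=7
a=0:    L    W    L    W    L    W    L    W
a=1:    L    W    L    W    L    W    L    W
a=2:    L    W    L    W    L    W    L    W
a=3:    L    W    L    W    L    W    L    W
Cells with no legal move (terminal, hence L): (0,0), (1,0), (2,0), (3,0).
The remaining L cells, each justified by listing all of its moves:
(0,2): →(0,1)(W) only, which is W, so L
(0,4): →(0,3)(W), (0,1)(W) — all W, so L
(0,6): →(0,5)(W), (0,3)(W) — all W, so L
(1,2): →(1,1)(W) only, which is W, so L
(1,4): →(1,3)(W), (1,1)(W) — all W, so L
(1,6): →(1,5)(W), (1,3)(W) — all W, so L
(2,2): →(2,1)(W) only, which is W, so L
(2,4): →(2,3)(W), (2,1)(W) — all W, so L
(2,6): →(2,5)(W), (2,3)(W) — all W, so L
(3,2): →(3,1)(W) only, which is W, so L
(3,4): →(3,3)(W), (3,1)(W) — all W, so L
(3,6): →(3,5)(W), (3,3)(W) — all W, so L
Every other cell has at least one move into one of the L cells above, so it is W.
From (3,7), the L positions reachable in one move are: (3,6), (3,4). Any move reaching one of these is winning.

Move to (3,6).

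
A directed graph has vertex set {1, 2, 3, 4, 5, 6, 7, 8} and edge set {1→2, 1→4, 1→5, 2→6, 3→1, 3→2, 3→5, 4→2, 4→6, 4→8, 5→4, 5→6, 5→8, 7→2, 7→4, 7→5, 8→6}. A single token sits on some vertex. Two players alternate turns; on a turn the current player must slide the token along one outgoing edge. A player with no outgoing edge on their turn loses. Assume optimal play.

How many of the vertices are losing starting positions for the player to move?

3

Build the W/L table. Terminal = L. A non-terminal position is W if it has a move to some L; otherwise it is L.
Every edge goes from a vertex to one that appears earlier in the order 6, 8, 2, 4, 5, 7, 1, 3, so processing vertices in that order labels each vertex after all of its successors.
6: no outgoing edge → L
8: reaches L-position 6 → W
2: reaches L-position 6 → W
4: reaches L-position 6 → W
5: reaches L-position 6 → W
7: only reaches 5(W), 4(W), 2(W), all W → L
1: only reaches 5(W), 4(W), 2(W), all W → L
3: reaches L-position 1 → W
The L vertices are 1, 6, 7; that is 3 in all.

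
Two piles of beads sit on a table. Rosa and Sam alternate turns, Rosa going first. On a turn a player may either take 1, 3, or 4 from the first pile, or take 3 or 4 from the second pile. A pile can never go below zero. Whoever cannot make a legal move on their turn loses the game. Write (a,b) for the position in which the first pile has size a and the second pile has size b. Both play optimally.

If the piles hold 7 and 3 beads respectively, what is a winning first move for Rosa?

Label each position W (a win for the player to move) or L (a loss). A position with no legal move is L; any other position is W exactly when some move reaches an L, and L when every move reaches a W.
No move ever increases a pile, so every position that can arise here has a ≤ 7 and b ≤ 3; it is enough to label the cells with 0 ≤ a ≤ 7 and 0 ≤ b ≤ 3.
Every move lowers a or b (never raises either), so fill the grid row by row in increasing a, and left to right within a row: each cell's successors are then already labelled.
      b=0  b=1  b=2  b=3
a=0:    L    L    L    W
a=1:    W    W    W    L
a=2:    L    L    L    W
a=3:    W    W    W    L
a=4:    W    W    W    W
a=5:    W    W    W    W
a=6:    W    W    W    W
a=7:    L    L    L    W
Cells with no legal move (terminal, hence L): (0,0), (0,1), (0,2).
The remaining L cells, each justified by listing all of its moves:
(1,3): only reaches (0,3)(W), (1,0)(W), all W → L
(2,0): only reaches (1,0)(W), which is W → L
(2,1): only reaches (1,1)(W), which is W → L
(2,2): only reaches (1,2)(W), which is W → L
(3,3): only reaches (2,3)(W), (0,3)(W), (3,0)(W), all W → L
(7,0): only reaches (6,0)(W), (4,0)(W), (3,0)(W), all W → L
(7,1): only reaches (6,1)(W), (4,1)(W), (3,1)(W), all W → L
(7,2): only reaches (6,2)(W), (4,2)(W), (3,2)(W), all W → L
Every other cell has at least one move into one of the L cells above, so it is W.
From (7,3), the L positions reachable in one move are: (3,3), (7,0). Any move reaching one of these is winning.

Move to (3,3).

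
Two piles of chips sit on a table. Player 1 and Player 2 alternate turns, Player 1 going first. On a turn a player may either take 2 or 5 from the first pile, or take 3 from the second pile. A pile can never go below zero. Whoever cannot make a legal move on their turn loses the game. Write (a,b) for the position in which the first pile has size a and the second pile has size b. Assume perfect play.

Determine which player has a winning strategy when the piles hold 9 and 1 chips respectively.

Player 1 wins.

Compute win/loss labels from the base case upward. A position with no move is L. Any other position is W if it can reach an L in one move, else L.
No move ever increases a pile, so every position that can arise here has a ≤ 9 and b ≤ 1; it is enough to label the cells with 0 ≤ a ≤ 9 and 0 ≤ b ≤ 1.
Every move lowers a or b (never raises either), so fill the grid row by row in increasing a, and left to right within a row: each cell's successors are then already labelled.
      b=0  b=1
a=0:    L    L
a=1:    L    L
a=2:    W    W
a=3:    W    W
a=4:    L    L
a=5:    W    W
a=6:    W    W
a=7:    L    L
a=8:    L    L
a=9:    W    W
Cells with no legal move (terminal, hence L): (0,0), (0,1), (1,0), (1,1).
The remaining L cells, each justified by listing all of its moves:
(4,0): →(2,0)(W) only, which is W, so L
(4,1): →(2,1)(W) only, which is W, so L
(7,0): →(5,0)(W), (2,0)(W) — all W, so L
(7,1): →(5,1)(W), (2,1)(W) — all W, so L
(8,0): →(6,0)(W), (3,0)(W) — all W, so L
(8,1): →(6,1)(W), (3,1)(W) — all W, so L
Every other cell has at least one move into one of the L cells above, so it is W.
From (9,1) Player 1 can move to (7,1), reaching an L position.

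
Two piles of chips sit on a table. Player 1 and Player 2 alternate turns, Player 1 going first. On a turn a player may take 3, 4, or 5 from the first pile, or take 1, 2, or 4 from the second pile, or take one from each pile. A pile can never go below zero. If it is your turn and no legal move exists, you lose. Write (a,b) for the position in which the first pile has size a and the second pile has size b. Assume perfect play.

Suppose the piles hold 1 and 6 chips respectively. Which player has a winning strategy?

Compute win/loss labels from the base case upward. A position with no move is L. Any other position is W if it can reach an L in one move, else L.
No move ever increases a pile, so every position that can arise here has a ≤ 1 and b ≤ 6; it is enough to label the cells with 0 ≤ a ≤ 1 and 0 ≤ b ≤ 6.
Every move lowers a or b (never raises either), so fill the grid row by row in increasing a, and left to right within a row: each cell's successors are then already labelled.
      b=0  b=1  b=2  b=3  b=4  b=5  b=6
a=0:    L    W    W    L    W    W    L
a=1:    L    W    W    L    W    W    L
Cells with no legal move (terminal, hence L): (0,0), (1,0).
The remaining L cells, each justified by listing all of its moves:
(0,3): only reaches (0,2)(W), (0,1)(W), all W → L
(0,6): only reaches (0,5)(W), (0,4)(W), (0,2)(W), all W → L
(1,3): only reaches (1,2)(W), (1,1)(W), (0,2)(W), all W → L
(1,6): only reaches (1,5)(W), (1,4)(W), (1,2)(W), (0,5)(W), all W → L
Every other cell has at least one move into one of the L cells above, so it is W.
Every move from (1,6) reaches a W position, so the mover loses.

Player 2 wins.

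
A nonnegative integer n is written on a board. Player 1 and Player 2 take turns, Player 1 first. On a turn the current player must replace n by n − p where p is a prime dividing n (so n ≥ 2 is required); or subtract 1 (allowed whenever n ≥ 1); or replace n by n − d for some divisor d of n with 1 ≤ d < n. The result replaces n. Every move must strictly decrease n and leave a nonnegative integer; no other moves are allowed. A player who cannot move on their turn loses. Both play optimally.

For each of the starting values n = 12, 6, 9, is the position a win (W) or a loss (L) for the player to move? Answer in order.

Use the standard recursion: the mover loses at a terminal position; elsewhere, the mover wins exactly when some move hands the opponent an L position.
n=0: no move → L
n=1: W (go to 0, an L position)
n=2: W (go to 0, an L position)
n=3: W (go to 0, an L position)
n=4: L (options 2(W), 3(W) are all W)
n=5: W (go to 0, an L position)
n=6: W (go to 4, an L position)
n=7: W (go to 0, an L position)
n=8: W (go to 4, an L position)
n=9: L (options 6(W), 8(W) are all W)
n=10: W (go to 9, an L position)
n=11: W (go to 0, an L position)
n=12: W (go to 9, an L position)

12: W, 6: W, 9: L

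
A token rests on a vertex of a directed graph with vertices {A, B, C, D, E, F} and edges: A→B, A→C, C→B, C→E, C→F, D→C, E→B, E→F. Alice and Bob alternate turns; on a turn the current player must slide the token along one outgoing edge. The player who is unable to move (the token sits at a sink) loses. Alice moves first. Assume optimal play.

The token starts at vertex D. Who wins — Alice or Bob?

Bob wins.

Classify positions by backward induction: terminal positions (no move available) are L. From any other position, the mover wins iff some move reaches an L.
Every edge goes from a vertex to one that appears earlier in the order F, B, E, C, A, D, so processing vertices in that order labels each vertex after all of its successors.
F: no outgoing edge → L
B: no outgoing edge → L
E: →B(L), so W
C: →B(L), so W
A: →B(L), so W
D: →C(W) only, which is W, so L
Every move from D reaches a W position, so the mover loses.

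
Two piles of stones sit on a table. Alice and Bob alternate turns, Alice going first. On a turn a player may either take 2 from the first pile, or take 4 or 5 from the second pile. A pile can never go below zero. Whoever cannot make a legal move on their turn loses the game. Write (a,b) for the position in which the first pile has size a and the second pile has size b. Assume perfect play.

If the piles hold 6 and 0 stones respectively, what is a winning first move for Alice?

Compute win/loss labels from the base case upward. A position with no move is L. Any other position is W if it can reach an L in one move, else L.
No move ever increases a pile, so every position that can arise here has a ≤ 6 and b ≤ 0; it is enough to label the cells with 0 ≤ a ≤ 6 and 0 ≤ b ≤ 0.
Every move lowers a or b (never raises either), so fill the grid row by row in increasing a, and left to right within a row: each cell's successors are then already labelled.
      b=0
a=0:    L
a=1:    L
a=2:    W
a=3:    W
a=4:    L
a=5:    L
a=6:    W
Cells with no legal move (terminal, hence L): (0,0), (1,0).
The remaining L cells, each justified by listing all of its moves:
(4,0): →(2,0)(W) only, which is W, so L
(5,0): →(3,0)(W) only, which is W, so L
Every other cell has at least one move into one of the L cells above, so it is W.
From (6,0), the L positions reachable in one move are: (4,0).

Move to (4,0).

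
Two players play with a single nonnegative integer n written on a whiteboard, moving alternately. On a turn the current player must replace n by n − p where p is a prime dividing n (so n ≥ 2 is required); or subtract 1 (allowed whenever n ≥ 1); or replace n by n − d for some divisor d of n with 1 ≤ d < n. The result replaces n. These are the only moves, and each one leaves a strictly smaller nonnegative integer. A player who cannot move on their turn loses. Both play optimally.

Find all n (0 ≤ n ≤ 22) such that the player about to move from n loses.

0, 4, 9, 14, 20

Use the standard recursion: the mover loses at a terminal position; elsewhere, the mover wins exactly when some move hands the opponent an L position.
n=0: no move → L
n=1: reaches L-position 0 → W
n=2: reaches L-position 0 → W
n=3: reaches L-position 0 → W
n=4: only reaches 2(W), 3(W), all W → L
n=5: reaches L-position 0 → W
n=6: reaches L-position 4 → W
n=7: reaches L-position 0 → W
n=8: reaches L-position 4 → W
n=9: only reaches 6(W), 8(W), all W → L
n=10: reaches L-position 9 → W
n=11: reaches L-position 0 → W
n=12: reaches L-position 9 → W
n=13: reaches L-position 0 → W
n=14: only reaches 7(W), 12(W), 13(W), all W → L
n=15: reaches L-position 14 → W
n=16: reaches L-position 14 → W
n=17: reaches L-position 0 → W
n=18: reaches L-position 9 → W
n=19: reaches L-position 0 → W
n=20: only reaches 10(W), 15(W), 16(W), 18(W), 19(W), all W → L
n=21: reaches L-position 14 → W
n=22: reaches L-position 20 → W
The losing starting values of n are exactly the entries labelled L in this table (5 of them).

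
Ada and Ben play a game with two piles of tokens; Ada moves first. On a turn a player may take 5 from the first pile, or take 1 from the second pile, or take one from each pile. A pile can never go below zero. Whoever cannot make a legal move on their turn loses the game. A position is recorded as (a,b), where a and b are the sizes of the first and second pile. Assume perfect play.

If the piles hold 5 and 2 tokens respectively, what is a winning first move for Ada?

Move to (0,2).

Classify positions by backward induction: terminal positions (no move available) are L. From any other position, the mover wins iff some move reaches an L.
No move ever increases a pile, so every position that can arise here has a ≤ 5 and b ≤ 2; it is enough to label the cells with 0 ≤ a ≤ 5 and 0 ≤ b ≤ 2.
Every move lowers a or b (never raises either), so fill the grid row by row in increasing a, and left to right within a row: each cell's successors are then already labelled.
      b=0  b=1  b=2
a=0:    L    W    L
a=1:    L    W    L
a=2:    L    W    L
a=3:    L    W    L
a=4:    L    W    L
a=5:    W    W    W
Cells with no legal move (terminal, hence L): (0,0), (1,0), (2,0), (3,0), (4,0).
The remaining L cells, each justified by listing all of its moves:
(0,2): the only move is to (0,1)(W), a W ⇒ L
(1,2): moves to (1,1)(W), (0,1)(W); every one is W ⇒ L
(2,2): moves to (2,1)(W), (1,1)(W); every one is W ⇒ L
(3,2): moves to (3,1)(W), (2,1)(W); every one is W ⇒ L
(4,2): moves to (4,1)(W), (3,1)(W); every one is W ⇒ L
Every other cell has at least one move into one of the L cells above, so it is W.
From (5,2), the L positions reachable in one move are: (0,2).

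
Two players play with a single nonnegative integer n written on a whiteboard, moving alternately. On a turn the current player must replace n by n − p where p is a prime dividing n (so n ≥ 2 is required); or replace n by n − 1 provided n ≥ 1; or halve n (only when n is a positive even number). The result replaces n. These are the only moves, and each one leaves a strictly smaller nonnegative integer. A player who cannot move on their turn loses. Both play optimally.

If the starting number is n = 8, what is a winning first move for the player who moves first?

Work bottom-up. With no move the player to move loses. Otherwise the position is W if at least one move leads to an L position for the opponent, and L if every move leads to a W.
n=0: no move → L
n=1: can move to 0, which is L ⇒ W
n=2: can move to 0, which is L ⇒ W
n=3: can move to 0, which is L ⇒ W
n=4: moves to 2(W), 3(W); every one is W ⇒ L
n=5: can move to 0, which is L ⇒ W
n=6: can move to 4, which is L ⇒ W
n=7: can move to 0, which is L ⇒ W
n=8: can move to 4, which is L ⇒ W
From 8, the L positions reachable in one move are: 4.

Move to 4.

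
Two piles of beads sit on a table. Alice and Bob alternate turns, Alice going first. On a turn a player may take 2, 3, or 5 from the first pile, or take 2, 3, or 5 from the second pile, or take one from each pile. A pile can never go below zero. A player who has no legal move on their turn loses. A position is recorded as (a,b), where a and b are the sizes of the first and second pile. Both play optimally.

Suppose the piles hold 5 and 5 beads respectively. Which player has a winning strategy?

Classify positions by backward induction: terminal positions (no move available) are L. From any other position, the mover wins iff some move reaches an L.
No move ever increases a pile, so every position that can arise here has a ≤ 5 and b ≤ 5; it is enough to label the cells with 0 ≤ a ≤ 5 and 0 ≤ b ≤ 5.
Every move lowers a or b (never raises either), so fill the grid row by row in increasing a, and left to right within a row: each cell's successors are then already labelled.
      b=0  b=1  b=2  b=3  b=4  b=5
a=0:    L    L    W    W    W    W
a=1:    L    W    W    W    L    W
a=2:    W    W    L    L    W    W
a=3:    W    W    L    W    W    W
a=4:    W    L    W    W    W    L
a=5:    W    W    W    W    L    L
Cells with no legal move (terminal, hence L): (0,0), (0,1), (1,0).
The remaining L cells, each justified by listing all of its moves:
(1,4): →(1,2)(W), (1,1)(W), (0,3)(W) — all W, so L
(2,2): →(0,2)(W), (2,0)(W), (1,1)(W) — all W, so L
(2,3): →(0,3)(W), (2,1)(W), (2,0)(W), (1,2)(W) — all W, so L
(3,2): →(1,2)(W), (0,2)(W), (3,0)(W), (2,1)(W) — all W, so L
(4,1): →(2,1)(W), (1,1)(W), (3,0)(W) — all W, so L
(4,5): →(2,5)(W), (1,5)(W), (4,3)(W), (4,2)(W), (4,0)(W), (3,4)(W) — all W, so L
(5,4): →(3,4)(W), (2,4)(W), (0,4)(W), (5,2)(W), (5,1)(W), (4,3)(W) — all W, so L
(5,5): →(3,5)(W), (2,5)(W), (0,5)(W), (5,3)(W), (5,2)(W), (5,0)(W), (4,4)(W) — all W, so L
Every other cell has at least one move into one of the L cells above, so it is W.
Every move from (5,5) reaches a W position, so the mover loses.

Bob wins.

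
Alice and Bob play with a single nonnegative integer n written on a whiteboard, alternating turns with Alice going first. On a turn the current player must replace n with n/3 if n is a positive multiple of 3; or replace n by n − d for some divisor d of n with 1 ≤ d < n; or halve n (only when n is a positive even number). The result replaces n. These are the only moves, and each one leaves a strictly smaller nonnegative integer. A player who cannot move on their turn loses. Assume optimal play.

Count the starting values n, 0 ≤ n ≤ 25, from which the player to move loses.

12

Compute win/loss labels from the base case upward. A position with no move is L. Any other position is W if it can reach an L in one move, else L.
n=0: no move → L
n=1: no move → L
n=2: can move to 1, which is L ⇒ W
n=3: can move to 1, which is L ⇒ W
n=4: moves to 2(W), 3(W); every one is W ⇒ L
n=5: can move to 4, which is L ⇒ W
n=6: can move to 4, which is L ⇒ W
n=7: the only move is to 6(W), a W ⇒ L
n=8: can move to 4, which is L ⇒ W
n=9: moves to 3(W), 6(W), 8(W); every one is W ⇒ L
n=10: can move to 9, which is L ⇒ W
n=11: the only move is to 10(W), a W ⇒ L
n=12: can move to 4, which is L ⇒ W
n=13: the only move is to 12(W), a W ⇒ L
n=14: can move to 7, which is L ⇒ W
n=15: moves to 5(W), 10(W), 12(W), 14(W); every one is W ⇒ L
n=16: can move to 15, which is L ⇒ W
n=17: the only move is to 16(W), a W ⇒ L
n=18: can move to 9, which is L ⇒ W
n=19: the only move is to 18(W), a W ⇒ L
n=20: can move to 15, which is L ⇒ W
n=21: can move to 7, which is L ⇒ W
n=22: can move to 11, which is L ⇒ W
n=23: the only move is to 22(W), a W ⇒ L
n=24: can move to 23, which is L ⇒ W
n=25: moves to 20(W), 24(W); every one is W ⇒ L
L entries with 0 ≤ n ≤ 25: n = 0, 1, 4, 7, 9, 11, 13, 15, 17, 19, 23, 25; that makes 12.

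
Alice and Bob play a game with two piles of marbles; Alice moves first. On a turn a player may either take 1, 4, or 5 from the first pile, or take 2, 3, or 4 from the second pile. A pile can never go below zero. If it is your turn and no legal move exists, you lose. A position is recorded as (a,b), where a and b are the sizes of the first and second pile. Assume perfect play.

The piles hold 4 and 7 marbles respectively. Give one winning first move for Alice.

Move to (0,7).

Use the standard recursion: the mover loses at a terminal position; elsewhere, the mover wins exactly when some move hands the opponent an L position.
No move ever increases a pile, so every position that can arise here has a ≤ 4 and b ≤ 7; it is enough to label the cells with 0 ≤ a ≤ 4 and 0 ≤ b ≤ 7.
Every move lowers a or b (never raises either), so fill the grid row by row in increasing a, and left to right within a row: each cell's successors are then already labelled.
      b=0  b=1  b=2  b=3  b=4  b=5  b=6  b=7
a=0:    L    L    W    W    W    W    L    L
a=1:    W    W    L    L    W    W    W    W
a=2:    L    L    W    W    W    W    L    L
a=3:    W    W    L    L    W    W    W    W
a=4:    W    W    W    W    L    L    W    W
Cells with no legal move (terminal, hence L): (0,0), (0,1).
The remaining L cells, each justified by listing all of its moves:
(0,6): L (options (0,4)(W), (0,3)(W), (0,2)(W) are all W)
(0,7): L (options (0,5)(W), (0,4)(W), (0,3)(W) are all W)
(1,2): L (options (0,2)(W), (1,0)(W) are all W)
(1,3): L (options (0,3)(W), (1,1)(W), (1,0)(W) are all W)
(2,0): L (sole option (1,0)(W) is W)
(2,1): L (sole option (1,1)(W) is W)
(2,6): L (options (1,6)(W), (2,4)(W), (2,3)(W), (2,2)(W) are all W)
(2,7): L (options (1,7)(W), (2,5)(W), (2,4)(W), (2,3)(W) are all W)
(3,2): L (options (2,2)(W), (3,0)(W) are all W)
(3,3): L (options (2,3)(W), (3,1)(W), (3,0)(W) are all W)
(4,4): L (options (3,4)(W), (0,4)(W), (4,2)(W), (4,1)(W), (4,0)(W) are all W)
(4,5): L (options (3,5)(W), (0,5)(W), (4,3)(W), (4,2)(W), (4,1)(W) are all W)
Every other cell has at least one move into one of the L cells above, so it is W.
From (4,7), the L positions reachable in one move are: (0,7), (4,5), (4,4). Any move reaching one of these is winning.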